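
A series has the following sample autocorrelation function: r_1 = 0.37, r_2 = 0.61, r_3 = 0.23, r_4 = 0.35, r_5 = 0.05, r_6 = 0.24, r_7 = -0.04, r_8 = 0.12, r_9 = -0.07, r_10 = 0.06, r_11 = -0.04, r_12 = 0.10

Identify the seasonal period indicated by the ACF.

The largest autocorrelation is r_2 = 0.61; the remaining lags stay at or below 0.37.
The dominant spike at lag 2 indicates a seasonal period of 2.

2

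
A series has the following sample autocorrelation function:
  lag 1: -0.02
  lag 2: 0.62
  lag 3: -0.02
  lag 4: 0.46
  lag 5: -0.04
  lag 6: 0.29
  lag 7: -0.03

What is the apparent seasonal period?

The largest autocorrelation is r_2 = 0.62, with weaker echoes at lags 4 (0.46) and 6 (0.29); the remaining lags stay at or below -0.02.
The dominant spike at lag 2 indicates a seasonal period of 2.

2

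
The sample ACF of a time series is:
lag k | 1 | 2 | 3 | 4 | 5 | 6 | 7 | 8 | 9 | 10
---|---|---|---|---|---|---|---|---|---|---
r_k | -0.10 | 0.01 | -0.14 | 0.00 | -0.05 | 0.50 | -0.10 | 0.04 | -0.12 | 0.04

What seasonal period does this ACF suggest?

The largest autocorrelation is r_6 = 0.50; the remaining lags stay at or below 0.04.
The dominant spike at lag 6 indicates a seasonal period of 6.

6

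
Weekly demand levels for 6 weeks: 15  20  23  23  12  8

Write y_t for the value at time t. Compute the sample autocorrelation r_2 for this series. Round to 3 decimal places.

-0.399

Mean ȳ = (15 + 20 + 23 + 23 + 12 + 8)/6 = 16.8333
Deviations from mean: -1.8333, 3.1667, 6.1667, 6.1667, -4.8333, -8.8333
Σ(y_t−ȳ)(y_{t+2}−ȳ) = (-11.3056) + (19.5278) + (-29.8056) + (-54.4722) = -76.0556
Denominator Σ(y_t−ȳ)² = 190.8333
r_2 = -76.0556 / 190.8333 = -0.399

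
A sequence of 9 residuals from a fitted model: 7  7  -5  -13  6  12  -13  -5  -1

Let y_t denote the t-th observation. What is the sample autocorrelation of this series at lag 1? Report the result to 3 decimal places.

Mean ȳ = (7 + 7 − 5 − 13 + 6 + 12 − 13 − 5 − 1)/9 = -0.5556
Numerator Σ_{t=1}^{8}(y_t−ȳ)(y_{t+1}−ȳ) = -19.4198
Denominator Σ(y_t−ȳ)² = 664.2222
r_1 = -19.4198 / 664.2222 = -0.029

-0.029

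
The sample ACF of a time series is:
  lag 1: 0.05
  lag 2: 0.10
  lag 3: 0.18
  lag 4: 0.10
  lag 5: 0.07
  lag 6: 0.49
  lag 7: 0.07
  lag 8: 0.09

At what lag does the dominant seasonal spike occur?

6

The largest autocorrelation is r_6 = 0.49; the remaining lags stay at or below 0.18.
The dominant spike at lag 6 indicates a seasonal period of 6.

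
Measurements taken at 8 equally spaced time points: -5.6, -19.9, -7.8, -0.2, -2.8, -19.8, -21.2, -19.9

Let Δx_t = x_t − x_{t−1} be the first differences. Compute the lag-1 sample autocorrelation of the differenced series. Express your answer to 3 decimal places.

First differences Δx: -14.3, 12.1, 7.6, -2.6, -17.0, -1.4, 1.3
Mean of differences = -2.0429
Numerator Σ(Δx_t−Δx̄)(Δx_{t+1}−Δx̄) = -41.4790
Denominator Σ(Δx_t−Δx̄)² = 678.8571
r_1(Δx) = -41.4790 / 678.8571 = -0.061

-0.061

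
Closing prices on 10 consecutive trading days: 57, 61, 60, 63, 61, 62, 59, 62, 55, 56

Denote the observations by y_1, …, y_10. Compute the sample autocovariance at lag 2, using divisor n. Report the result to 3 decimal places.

1.148

Mean ȳ = (57 + 61 + 60 + 63 + 61 + 62 + 59 + 62 + 55 + 56)/10 = 59.6000
Σ_{t=1}^{8}(y_t−ȳ)(y_{t+2}−ȳ) = 11.4800
γ_2 = 11.4800 / 10 = 1.148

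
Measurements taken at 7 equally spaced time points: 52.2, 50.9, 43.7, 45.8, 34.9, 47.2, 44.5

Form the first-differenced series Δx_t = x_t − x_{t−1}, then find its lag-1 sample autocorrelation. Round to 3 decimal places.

-0.622

First differences Δx: -1.3, -7.2, 2.1, -10.9, 12.3, -2.7
Mean of differences = -1.2833
Numerator Σ(Δx_t−Δx̄)(Δx_{t+1}−Δx̄) = -202.3253
Denominator Σ(Δx_t−Δx̄)² = 325.4483
r_1(Δx) = -202.3253 / 325.4483 = -0.622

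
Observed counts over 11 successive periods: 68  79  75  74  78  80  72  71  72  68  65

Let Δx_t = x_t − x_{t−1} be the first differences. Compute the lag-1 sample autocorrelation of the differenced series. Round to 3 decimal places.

First differences Δx: 11, -4, -1, 4, 2, -8, -1, 1, -4, -3
Mean of differences = -0.3000
Numerator Σ(Δx_t−Δx̄)(Δx_{t+1}−Δx̄) = -40.3900
Denominator Σ(Δx_t−Δx̄)² = 248.1000
r_1(Δx) = -40.3900 / 248.1000 = -0.163

-0.163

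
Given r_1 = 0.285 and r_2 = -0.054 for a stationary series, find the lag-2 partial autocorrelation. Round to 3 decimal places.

φ_{22} = (r_2 − r_1²) / (1 − r_1²)
r_1² = (0.285)² = 0.081225
Numerator = -0.054 − 0.0812 = -0.1352; denominator = 1 − 0.0812 = 0.9188
φ_{22} = -0.1352 / 0.9188 = -0.147

-0.147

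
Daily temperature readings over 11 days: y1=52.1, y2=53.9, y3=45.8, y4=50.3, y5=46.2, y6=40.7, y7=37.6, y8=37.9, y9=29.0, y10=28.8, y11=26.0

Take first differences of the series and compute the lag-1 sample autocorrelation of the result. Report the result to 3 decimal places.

First differences Δy: 1.8, -8.1, 4.5, -4.1, -5.5, -3.1, 0.3, -8.9, -0.2, -2.8
Mean of differences = -2.6100
Numerator Σ(Δy_t−Δȳ)(Δy_{t+1}−Δȳ) = -103.4631
Denominator Σ(Δy_t−Δȳ)² = 164.8290
r_1(Δy) = -103.4631 / 164.8290 = -0.628

-0.628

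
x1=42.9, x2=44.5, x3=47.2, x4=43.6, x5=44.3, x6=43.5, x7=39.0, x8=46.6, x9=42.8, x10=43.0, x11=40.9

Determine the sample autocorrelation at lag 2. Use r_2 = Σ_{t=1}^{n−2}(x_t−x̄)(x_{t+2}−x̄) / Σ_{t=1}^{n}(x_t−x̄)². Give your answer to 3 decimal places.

Mean x̄ = (42.9 + 44.5 + 47.2 + 43.6 + 44.3 + 43.5 + 39.0 + 46.6 + 42.8 + 43.0 + 40.9)/11 = 43.4818
Numerator Σ_{t=1}^{9}(x_t−x̄)(x_{t+2}−x̄) = 0.7048
Denominator Σ(x_t−x̄)² = 53.0564
r_2 = 0.7048 / 53.0564 = 0.013

0.013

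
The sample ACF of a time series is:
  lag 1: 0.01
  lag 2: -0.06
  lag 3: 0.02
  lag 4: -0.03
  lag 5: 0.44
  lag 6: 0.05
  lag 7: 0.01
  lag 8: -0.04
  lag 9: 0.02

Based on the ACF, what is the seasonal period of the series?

5

The largest autocorrelation is r_5 = 0.44; the remaining lags stay at or below 0.05.
The dominant spike at lag 5 indicates a seasonal period of 5.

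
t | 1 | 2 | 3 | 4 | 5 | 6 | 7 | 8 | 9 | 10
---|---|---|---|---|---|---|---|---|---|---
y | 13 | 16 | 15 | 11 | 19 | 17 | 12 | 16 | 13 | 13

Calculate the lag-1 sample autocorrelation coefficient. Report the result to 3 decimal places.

-0.314

Mean ȳ = (13 + 16 + 15 + 11 + 19 + 17 + 12 + 16 + 13 + 13)/10 = 14.5000
Numerator Σ_{t=1}^{9}(y_t−ȳ)(y_{t+1}−ȳ) = -17.7500
Denominator Σ(y_t−ȳ)² = 56.5000
r_1 = -17.7500 / 56.5000 = -0.314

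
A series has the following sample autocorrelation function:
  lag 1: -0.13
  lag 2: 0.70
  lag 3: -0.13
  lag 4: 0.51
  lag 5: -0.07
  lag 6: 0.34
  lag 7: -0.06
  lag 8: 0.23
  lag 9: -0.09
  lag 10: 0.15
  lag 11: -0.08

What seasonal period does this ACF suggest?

The largest autocorrelation is r_2 = 0.70, with weaker echoes at lags 4 (0.51), 6 (0.34), 8 (0.23) and 10 (0.15); the remaining lags stay at or below -0.06.
The dominant spike at lag 2 indicates a seasonal period of 2.

2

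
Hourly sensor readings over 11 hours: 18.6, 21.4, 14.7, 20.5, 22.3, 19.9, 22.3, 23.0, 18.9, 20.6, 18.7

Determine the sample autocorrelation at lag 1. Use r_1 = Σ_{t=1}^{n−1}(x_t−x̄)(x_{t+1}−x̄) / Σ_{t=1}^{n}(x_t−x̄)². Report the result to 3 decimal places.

-0.172

Mean x̄ = (18.6 + 21.4 + 14.7 + 20.5 + 22.3 + 19.9 + 22.3 + 23.0 + 18.9 + 20.6 + 18.7)/11 = 20.0818
Numerator Σ_{t=1}^{10}(x_t−x̄)(x_{t+1}−x̄) = -9.4812
Denominator Σ(x_t−x̄)² = 55.0364
r_1 = -9.4812 / 55.0364 = -0.172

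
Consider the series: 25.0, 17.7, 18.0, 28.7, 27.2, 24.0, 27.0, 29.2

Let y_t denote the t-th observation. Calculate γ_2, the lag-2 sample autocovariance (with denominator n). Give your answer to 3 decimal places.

-5.884

Mean ȳ = (25.0 + 17.7 + 18.0 + 28.7 + 27.2 + 24.0 + 27.0 + 29.2)/8 = 24.6000
Deviations: 0.4000, -6.9000, -6.6000, 4.1000, 2.6000, -0.6000, 2.4000, 4.6000
Σ_{t=1}^{6}(y_t−ȳ)(y_{t+2}−ȳ) = -47.0700
γ_2 = -47.0700 / 8 = -5.884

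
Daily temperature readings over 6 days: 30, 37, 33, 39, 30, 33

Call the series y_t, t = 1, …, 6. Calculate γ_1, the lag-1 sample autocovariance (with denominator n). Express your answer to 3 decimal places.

Mean ȳ = (30 + 37 + 33 + 39 + 30 + 33)/6 = 33.6667
Deviations: -3.6667, 3.3333, -0.6667, 5.3333, -3.6667, -0.6667
Σ_{t=1}^{5}(y_t−ȳ)(y_{t+1}−ȳ) = -35.1111
γ_1 = -35.1111 / 6 = -5.852

-5.852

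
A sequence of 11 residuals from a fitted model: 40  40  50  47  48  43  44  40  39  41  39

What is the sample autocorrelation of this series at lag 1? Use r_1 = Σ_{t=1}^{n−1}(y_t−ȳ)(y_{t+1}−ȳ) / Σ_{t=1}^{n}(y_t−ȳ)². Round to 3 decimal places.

0.403

Mean ȳ = (40 + 40 + 50 + 47 + 48 + 43 + 44 + 40 + 39 + 41 + 39)/11 = 42.8182
Numerator Σ_{t=1}^{10}(y_t−ȳ)(y_{t+1}−ȳ) = 61.8760
Denominator Σ(y_t−ȳ)² = 153.6364
r_1 = 61.8760 / 153.6364 = 0.403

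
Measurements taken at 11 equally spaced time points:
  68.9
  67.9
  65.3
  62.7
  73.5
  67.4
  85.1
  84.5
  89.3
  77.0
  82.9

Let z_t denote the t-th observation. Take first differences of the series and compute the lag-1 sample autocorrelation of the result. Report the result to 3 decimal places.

First differences Δz: -1.0, -2.6, -2.6, 10.8, -6.1, 17.7, -0.6, 4.8, -12.3, 5.9
Mean of differences = 1.4000
Numerator Σ(Δz_t−Δz̄)(Δz_{t+1}−Δz̄) = -352.3800
Denominator Σ(Δz_t−Δz̄)² = 671.5600
r_1(Δz) = -352.3800 / 671.5600 = -0.525

-0.525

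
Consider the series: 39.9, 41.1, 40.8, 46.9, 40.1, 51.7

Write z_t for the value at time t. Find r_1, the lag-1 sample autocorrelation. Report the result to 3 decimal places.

Mean z̄ = (39.9 + 41.1 + 40.8 + 46.9 + 40.1 + 51.7)/6 = 43.4167
Σ(z_t−z̄)(z_{t+1}−z̄) = (8.1469) + (6.0619) + (-9.1147) + (-11.5531) + (-27.4731) = -33.9319
Denominator Σ(z_t−z̄)² = 116.3283
r_1 = -33.9319 / 116.3283 = -0.292

-0.292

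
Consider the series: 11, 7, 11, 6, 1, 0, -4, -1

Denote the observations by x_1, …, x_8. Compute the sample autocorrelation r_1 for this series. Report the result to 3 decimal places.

Mean x̄ = (11 + 7 + 11 + 6 + 1 + 0 − 4 − 1)/8 = 3.8750
Numerator Σ_{t=1}^{7}(x_t−x̄)(x_{t+1}−x̄) = 133.6094
Denominator Σ(x_t−x̄)² = 224.8750
r_1 = 133.6094 / 224.8750 = 0.594

0.594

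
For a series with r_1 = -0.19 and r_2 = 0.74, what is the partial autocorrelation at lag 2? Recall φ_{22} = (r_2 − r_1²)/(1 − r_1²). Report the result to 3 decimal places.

φ_{22} = (r_2 − r_1²) / (1 − r_1²)
r_1² = (-0.19)² = 0.0361
Numerator = 0.74 − 0.0361 = 0.7039; denominator = 1 − 0.0361 = 0.9639
φ_{22} = 0.7039 / 0.9639 = 0.730

0.730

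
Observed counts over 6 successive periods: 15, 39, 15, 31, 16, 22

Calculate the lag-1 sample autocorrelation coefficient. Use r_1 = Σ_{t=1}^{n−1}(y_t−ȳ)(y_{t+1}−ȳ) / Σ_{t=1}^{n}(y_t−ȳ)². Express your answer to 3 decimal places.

-0.741

Mean ȳ = (15 + 39 + 15 + 31 + 16 + 22)/6 = 23.0000
Deviations from mean: -8.0000, 16.0000, -8.0000, 8.0000, -7.0000, -1.0000
Numerator Σ_{t=1}^{5}(y_t−ȳ)(y_{t+1}−ȳ) = -369.0000
Denominator Σ(y_t−ȳ)² = 498.0000
r_1 = -369.0000 / 498.0000 = -0.741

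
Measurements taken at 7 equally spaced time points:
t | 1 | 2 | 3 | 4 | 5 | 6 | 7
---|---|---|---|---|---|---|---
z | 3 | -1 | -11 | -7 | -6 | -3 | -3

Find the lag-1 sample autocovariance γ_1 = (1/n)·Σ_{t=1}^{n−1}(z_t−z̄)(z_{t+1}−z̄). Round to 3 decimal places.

Mean z̄ = (3 − 1 − 11 − 7 − 6 − 3 − 3)/7 = -4.0000
Deviations: 7.0000, 3.0000, -7.0000, -3.0000, -2.0000, 1.0000, 1.0000
Σ_{t=1}^{6}(z_t−z̄)(z_{t+1}−z̄) = 26.0000
γ_1 = 26.0000 / 7 = 3.714

3.714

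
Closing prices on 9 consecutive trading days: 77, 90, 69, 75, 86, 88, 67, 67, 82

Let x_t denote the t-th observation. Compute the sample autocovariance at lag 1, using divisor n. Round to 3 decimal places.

Mean x̄ = (77 + 90 + 69 + 75 + 86 + 88 + 67 + 67 + 82)/9 = 77.8889
Σ_{t=1}^{8}(x_t−x̄)(x_{t+1}−x̄) = -70.4568
γ_1 = -70.4568 / 9 = -7.829

-7.829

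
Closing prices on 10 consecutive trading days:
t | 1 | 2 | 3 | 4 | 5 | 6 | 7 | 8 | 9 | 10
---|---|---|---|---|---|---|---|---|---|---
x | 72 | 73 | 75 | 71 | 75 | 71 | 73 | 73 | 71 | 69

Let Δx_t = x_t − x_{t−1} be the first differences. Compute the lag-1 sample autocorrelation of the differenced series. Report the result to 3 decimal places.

First differences Δx: 1, 2, -4, 4, -4, 2, 0, -2, -2
Mean of differences = -0.3333
Numerator Σ(Δx_t−Δx̄)(Δx_{t+1}−Δx̄) = -42.7778
Denominator Σ(Δx_t−Δx̄)² = 64.0000
r_1(Δx) = -42.7778 / 64.0000 = -0.668

-0.668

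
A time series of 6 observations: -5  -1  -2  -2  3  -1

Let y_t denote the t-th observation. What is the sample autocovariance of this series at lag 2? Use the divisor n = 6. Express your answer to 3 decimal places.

Mean ȳ = (-5 − 1 − 2 − 2 + 3 − 1)/6 = -1.3333
Deviations: -3.6667, 0.3333, -0.6667, -0.6667, 4.3333, 0.3333
Σ_{t=1}^{4}(y_t−ȳ)(y_{t+2}−ȳ) = -0.8889
γ_2 = -0.8889 / 6 = -0.148

-0.148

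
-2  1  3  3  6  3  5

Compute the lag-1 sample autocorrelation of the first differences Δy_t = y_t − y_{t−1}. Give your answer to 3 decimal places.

First differences Δy: 3, 2, 0, 3, -3, 2
Mean of differences = 1.1667
Numerator Σ(Δy_t−Δȳ)(Δy_{t+1}−Δȳ) = -12.6944
Denominator Σ(Δy_t−Δȳ)² = 26.8333
r_1(Δy) = -12.6944 / 26.8333 = -0.473

-0.473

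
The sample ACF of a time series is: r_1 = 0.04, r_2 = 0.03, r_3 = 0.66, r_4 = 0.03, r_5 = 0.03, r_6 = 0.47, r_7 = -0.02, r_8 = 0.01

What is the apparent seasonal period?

The largest autocorrelation is r_3 = 0.66, with a weaker echo at lag 6 (0.47); the remaining lags stay at or below 0.04.
The dominant spike at lag 3 indicates a seasonal period of 3.

3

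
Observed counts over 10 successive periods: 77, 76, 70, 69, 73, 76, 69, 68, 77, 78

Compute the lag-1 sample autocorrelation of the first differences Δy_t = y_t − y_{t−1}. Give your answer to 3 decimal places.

First differences Δy: -1, -6, -1, 4, 3, -7, -1, 9, 1
Mean of differences = 0.1111
Numerator Σ(Δy_t−Δȳ)(Δy_{t+1}−Δȳ) = 5.8765
Denominator Σ(Δy_t−Δȳ)² = 194.8889
r_1(Δy) = 5.8765 / 194.8889 = 0.030

0.030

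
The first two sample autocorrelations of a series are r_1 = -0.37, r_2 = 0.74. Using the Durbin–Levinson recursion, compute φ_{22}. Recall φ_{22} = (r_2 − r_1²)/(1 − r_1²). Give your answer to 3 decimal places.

φ_{22} = (r_2 − r_1²) / (1 − r_1²)
r_1² = (-0.37)² = 0.1369
Numerator = 0.74 − 0.1369 = 0.6031; denominator = 1 − 0.1369 = 0.8631
φ_{22} = 0.6031 / 0.8631 = 0.699

0.699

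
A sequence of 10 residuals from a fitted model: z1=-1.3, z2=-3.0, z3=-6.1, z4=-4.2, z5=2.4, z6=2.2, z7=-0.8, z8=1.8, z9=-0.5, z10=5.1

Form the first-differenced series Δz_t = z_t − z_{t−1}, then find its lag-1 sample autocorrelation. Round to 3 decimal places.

First differences Δz: -1.7, -3.1, 1.9, 6.6, -0.2, -3.0, 2.6, -2.3, 5.6
Mean of differences = 0.7111
Numerator Σ(Δz_t−Δz̄)(Δz_{t+1}−Δz̄) = -17.7435
Denominator Σ(Δz_t−Δz̄)² = 107.5689
r_1(Δz) = -17.7435 / 107.5689 = -0.165

-0.165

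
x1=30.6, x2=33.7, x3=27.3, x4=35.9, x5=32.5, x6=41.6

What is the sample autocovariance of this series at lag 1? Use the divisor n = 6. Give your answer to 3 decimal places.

Mean x̄ = (30.6 + 33.7 + 27.3 + 35.9 + 32.5 + 41.6)/6 = 33.6000
Σ_{t=1}^{5}(x_t−x̄)(x_{t+1}−x̄) = -26.7500
γ_1 = -26.7500 / 6 = -4.458

-4.458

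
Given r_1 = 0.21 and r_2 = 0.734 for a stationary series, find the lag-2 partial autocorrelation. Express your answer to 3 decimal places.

0.722

φ_{22} = (r_2 − r_1²) / (1 − r_1²)
r_1² = (0.21)² = 0.0441
Numerator = 0.734 − 0.0441 = 0.6899; denominator = 1 − 0.0441 = 0.9559
φ_{22} = 0.6899 / 0.9559 = 0.722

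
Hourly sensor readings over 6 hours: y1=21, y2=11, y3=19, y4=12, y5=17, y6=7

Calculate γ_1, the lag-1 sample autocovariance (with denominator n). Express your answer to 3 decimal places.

Mean ȳ = (21 + 11 + 19 + 12 + 17 + 7)/6 = 14.5000
Σ_{t=1}^{5}(y_t−ȳ)(y_{t+1}−ȳ) = -74.7500
γ_1 = -74.7500 / 6 = -12.458

-12.458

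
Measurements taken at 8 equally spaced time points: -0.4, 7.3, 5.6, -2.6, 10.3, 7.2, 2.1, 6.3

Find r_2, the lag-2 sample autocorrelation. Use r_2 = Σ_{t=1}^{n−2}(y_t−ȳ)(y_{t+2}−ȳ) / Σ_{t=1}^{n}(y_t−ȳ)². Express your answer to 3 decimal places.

-0.353

Mean ȳ = (-0.4 + 7.3 + 5.6 − 2.6 + 10.3 + 7.2 + 2.1 + 6.3)/8 = 4.4750
Deviations from mean: -4.8750, 2.8250, 1.1250, -7.0750, 5.8250, 2.7250, -2.3750, 1.8250
Σ(y_t−ȳ)(y_{t+2}−ȳ) = (-5.4844) + (-19.9869) + (6.5531) + (-19.2794) + (-13.8344) + (4.9731) = -47.0588
Denominator Σ(y_t−ȳ)² = 133.3950
r_2 = -47.0588 / 133.3950 = -0.353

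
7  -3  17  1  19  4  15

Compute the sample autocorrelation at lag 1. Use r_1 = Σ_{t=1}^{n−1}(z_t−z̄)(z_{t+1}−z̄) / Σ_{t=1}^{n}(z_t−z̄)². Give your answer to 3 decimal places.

Mean z̄ = (7 − 3 + 17 + 1 + 19 + 4 + 15)/7 = 8.5714
Numerator Σ_{t=1}^{6}(z_t−z̄)(z_{t+1}−z̄) = -299.1837
Denominator Σ(z_t−z̄)² = 435.7143
r_1 = -299.1837 / 435.7143 = -0.687

-0.687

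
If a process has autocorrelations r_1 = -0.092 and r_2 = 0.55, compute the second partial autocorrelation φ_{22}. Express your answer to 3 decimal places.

0.546

φ_{22} = (r_2 − r_1²) / (1 − r_1²)
r_1² = (-0.092)² = 0.008464
Numerator = 0.55 − 0.0085 = 0.5415; denominator = 1 − 0.0085 = 0.9915
φ_{22} = 0.5415 / 0.9915 = 0.546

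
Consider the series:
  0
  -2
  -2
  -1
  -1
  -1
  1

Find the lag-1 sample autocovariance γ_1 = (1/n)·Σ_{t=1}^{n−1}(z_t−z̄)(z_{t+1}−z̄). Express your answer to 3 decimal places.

0.038

Mean z̄ = (0 − 2 − 2 − 1 − 1 − 1 + 1)/7 = -0.8571
Deviations: 0.8571, -1.1429, -1.1429, -0.1429, -0.1429, -0.1429, 1.8571
Σ_{t=1}^{6}(z_t−z̄)(z_{t+1}−z̄) = 0.2653
γ_1 = 0.2653 / 7 = 0.038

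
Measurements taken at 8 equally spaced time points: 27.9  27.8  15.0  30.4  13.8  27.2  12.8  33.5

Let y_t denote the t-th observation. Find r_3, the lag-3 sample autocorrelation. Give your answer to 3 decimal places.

-0.445

Mean ȳ = (27.9 + 27.8 + 15.0 + 30.4 + 13.8 + 27.2 + 12.8 + 33.5)/8 = 23.5500
Numerator Σ_{t=1}^{5}(y_t−ȳ)(y_{t+3}−ȳ) = -213.4975
Denominator Σ(y_t−ȳ)² = 479.9600
r_3 = -213.4975 / 479.9600 = -0.445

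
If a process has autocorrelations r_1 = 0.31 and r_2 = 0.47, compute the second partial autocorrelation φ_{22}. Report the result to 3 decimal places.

φ_{22} = (r_2 − r_1²) / (1 − r_1²)
r_1² = (0.31)² = 0.0961
Numerator = 0.47 − 0.0961 = 0.3739; denominator = 1 − 0.0961 = 0.9039
φ_{22} = 0.3739 / 0.9039 = 0.414

0.414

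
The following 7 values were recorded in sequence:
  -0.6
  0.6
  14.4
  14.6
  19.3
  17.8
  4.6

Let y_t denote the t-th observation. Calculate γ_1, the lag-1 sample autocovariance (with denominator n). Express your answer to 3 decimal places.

Mean ȳ = (-0.6 + 0.6 + 14.4 + 14.6 + 19.3 + 17.8 + 4.6)/7 = 10.1000
Σ_{t=1}^{6}(y_t−ȳ)(y_{t+1}−ȳ) = 150.0400
γ_1 = 150.0400 / 7 = 21.434

21.434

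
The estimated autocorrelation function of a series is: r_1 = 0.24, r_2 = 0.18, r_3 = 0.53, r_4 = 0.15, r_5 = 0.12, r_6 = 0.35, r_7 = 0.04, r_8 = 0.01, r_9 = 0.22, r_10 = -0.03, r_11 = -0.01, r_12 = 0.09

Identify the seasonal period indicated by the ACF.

The largest autocorrelation is r_3 = 0.53, with a weaker echo at lag 6 (0.35); the remaining lags stay at or below 0.24. The elevated value at lag 1 (0.24), dropping to 0.18 at lag 2, reflects decaying short-term dependence rather than seasonality.
The dominant spike at lag 3 indicates a seasonal period of 3.

3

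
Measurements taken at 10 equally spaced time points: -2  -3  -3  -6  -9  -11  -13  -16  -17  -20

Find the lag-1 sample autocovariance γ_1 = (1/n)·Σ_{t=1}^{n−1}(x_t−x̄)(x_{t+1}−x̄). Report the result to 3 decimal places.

26.900

Mean x̄ = (-2 − 3 − 3 − 6 − 9 − 11 − 13 − 16 − 17 − 20)/10 = -10.0000
Σ_{t=1}^{9}(x_t−x̄)(x_{t+1}−x̄) = 269.0000
γ_1 = 269.0000 / 10 = 26.900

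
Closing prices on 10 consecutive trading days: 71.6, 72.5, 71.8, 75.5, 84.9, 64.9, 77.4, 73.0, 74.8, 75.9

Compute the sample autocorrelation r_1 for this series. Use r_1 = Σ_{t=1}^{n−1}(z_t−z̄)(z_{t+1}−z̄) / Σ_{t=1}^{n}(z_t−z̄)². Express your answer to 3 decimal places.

Mean z̄ = (71.6 + 72.5 + 71.8 + 75.5 + 84.9 + 64.9 + 77.4 + 73.0 + 74.8 + 75.9)/10 = 74.2300
Numerator Σ_{t=1}^{9}(z_t−z̄)(z_{t+1}−z̄) = -113.5569
Denominator Σ(z_t−z̄)² = 233.0010
r_1 = -113.5569 / 233.0010 = -0.487

-0.487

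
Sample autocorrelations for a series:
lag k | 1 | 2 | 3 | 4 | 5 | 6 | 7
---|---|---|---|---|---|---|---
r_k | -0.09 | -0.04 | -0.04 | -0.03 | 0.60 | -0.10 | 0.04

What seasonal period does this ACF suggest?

5

The largest autocorrelation is r_5 = 0.60; the remaining lags stay at or below 0.04.
The dominant spike at lag 5 indicates a seasonal period of 5.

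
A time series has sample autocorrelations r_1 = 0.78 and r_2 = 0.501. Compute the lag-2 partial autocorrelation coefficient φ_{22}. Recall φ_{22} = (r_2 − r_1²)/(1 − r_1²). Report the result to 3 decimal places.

φ_{22} = (r_2 − r_1²) / (1 − r_1²)
r_1² = (0.78)² = 0.6084
Numerator = 0.501 − 0.6084 = -0.1074; denominator = 1 − 0.6084 = 0.3916
φ_{22} = -0.1074 / 0.3916 = -0.274

-0.274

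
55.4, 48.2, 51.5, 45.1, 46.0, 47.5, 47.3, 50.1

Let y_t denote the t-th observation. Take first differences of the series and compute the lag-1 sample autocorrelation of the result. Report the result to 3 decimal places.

-0.465

First differences Δy: -7.2, 3.3, -6.4, 0.9, 1.5, -0.2, 2.8
Mean of differences = -0.7571
Numerator Σ(Δy_t−Δȳ)(Δy_{t+1}−Δȳ) = -51.4047
Denominator Σ(Δy_t−Δȳ)² = 110.6171
r_1(Δy) = -51.4047 / 110.6171 = -0.465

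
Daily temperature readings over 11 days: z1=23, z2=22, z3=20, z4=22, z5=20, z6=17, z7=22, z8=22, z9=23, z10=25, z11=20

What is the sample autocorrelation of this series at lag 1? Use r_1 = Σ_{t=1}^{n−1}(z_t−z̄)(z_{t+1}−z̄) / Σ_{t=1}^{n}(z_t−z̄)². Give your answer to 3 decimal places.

Mean z̄ = (23 + 22 + 20 + 22 + 20 + 17 + 22 + 22 + 23 + 25 + 20)/11 = 21.4545
Numerator Σ_{t=1}^{10}(z_t−z̄)(z_{t+1}−z̄) = 3.9752
Denominator Σ(z_t−z̄)² = 44.7273
r_1 = 3.9752 / 44.7273 = 0.089

0.089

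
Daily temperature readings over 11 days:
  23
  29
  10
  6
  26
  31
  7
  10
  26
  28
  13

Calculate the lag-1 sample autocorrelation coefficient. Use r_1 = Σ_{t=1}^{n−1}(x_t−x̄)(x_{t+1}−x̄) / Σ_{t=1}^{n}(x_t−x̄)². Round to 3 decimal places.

Mean x̄ = (23 + 29 + 10 + 6 + 26 + 31 + 7 + 10 + 26 + 28 + 13)/11 = 19.0000
Numerator Σ_{t=1}^{10}(x_t−x̄)(x_{t+1}−x̄) = -30.0000
Denominator Σ(x_t−x̄)² = 950.0000
r_1 = -30.0000 / 950.0000 = -0.032

-0.032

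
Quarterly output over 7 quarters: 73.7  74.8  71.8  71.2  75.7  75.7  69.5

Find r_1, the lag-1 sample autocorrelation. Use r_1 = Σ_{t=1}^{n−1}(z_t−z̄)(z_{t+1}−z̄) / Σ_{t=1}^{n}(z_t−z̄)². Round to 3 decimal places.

-0.190

Mean z̄ = (73.7 + 74.8 + 71.8 + 71.2 + 75.7 + 75.7 + 69.5)/7 = 73.2000
Σ(z_t−z̄)(z_{t+1}−z̄) = (0.8000) + (-2.2400) + (2.8000) + (-5.0000) + (6.2500) + (-9.2500) = -6.6400
Denominator Σ(z_t−z̄)² = 34.9600
r_1 = -6.6400 / 34.9600 = -0.190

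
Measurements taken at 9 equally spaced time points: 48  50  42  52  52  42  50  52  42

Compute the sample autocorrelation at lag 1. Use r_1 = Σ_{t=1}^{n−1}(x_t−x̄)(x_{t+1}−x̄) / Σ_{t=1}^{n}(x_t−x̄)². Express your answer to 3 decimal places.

-0.435

Mean x̄ = (48 + 50 + 42 + 52 + 52 + 42 + 50 + 52 + 42)/9 = 47.7778
Numerator Σ_{t=1}^{8}(x_t−x̄)(x_{t+1}−x̄) = -71.1605
Denominator Σ(x_t−x̄)² = 163.5556
r_1 = -71.1605 / 163.5556 = -0.435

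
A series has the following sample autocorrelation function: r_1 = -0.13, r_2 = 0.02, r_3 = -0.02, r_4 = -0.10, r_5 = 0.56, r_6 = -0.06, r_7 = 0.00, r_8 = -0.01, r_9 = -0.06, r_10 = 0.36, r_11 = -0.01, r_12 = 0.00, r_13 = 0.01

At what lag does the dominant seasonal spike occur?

5

The largest autocorrelation is r_5 = 0.56, with a weaker echo at lag 10 (0.36); the remaining lags stay at or below 0.02.
The dominant spike at lag 5 indicates a seasonal period of 5.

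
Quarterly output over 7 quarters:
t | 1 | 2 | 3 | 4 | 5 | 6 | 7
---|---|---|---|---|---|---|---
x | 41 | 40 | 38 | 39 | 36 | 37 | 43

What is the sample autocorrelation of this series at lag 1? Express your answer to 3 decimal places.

-0.009

Mean x̄ = (41 + 40 + 38 + 39 + 36 + 37 + 43)/7 = 39.1429
Deviations from mean: 1.8571, 0.8571, -1.1429, -0.1429, -3.1429, -2.1429, 3.8571
Σ(x_t−x̄)(x_{t+1}−x̄) = (1.5918) + (-0.9796) + (0.1633) + (0.4490) + (6.7347) + (-8.2653) = -0.3061
Denominator Σ(x_t−x̄)² = 34.8571
r_1 = -0.3061 / 34.8571 = -0.009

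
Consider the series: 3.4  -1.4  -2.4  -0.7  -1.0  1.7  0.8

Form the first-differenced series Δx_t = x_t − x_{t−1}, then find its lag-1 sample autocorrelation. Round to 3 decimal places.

First differences Δx: -4.8, -1.0, 1.7, -0.3, 2.7, -0.9
Mean of differences = -0.4333
Numerator Σ(Δx_t−Δx̄)(Δx_{t+1}−Δx̄) = 0.5056
Denominator Σ(Δx_t−Δx̄)² = 33.9933
r_1(Δx) = 0.5056 / 33.9933 = 0.015

0.015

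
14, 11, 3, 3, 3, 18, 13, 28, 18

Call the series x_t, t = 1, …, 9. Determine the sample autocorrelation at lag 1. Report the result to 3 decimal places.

Mean x̄ = (14 + 11 + 3 + 3 + 3 + 18 + 13 + 28 + 18)/9 = 12.3333
Numerator Σ_{t=1}^{8}(x_t−x̄)(x_{t+1}−x̄) = 234.5556
Denominator Σ(x_t−x̄)² = 576.0000
r_1 = 234.5556 / 576.0000 = 0.407

0.407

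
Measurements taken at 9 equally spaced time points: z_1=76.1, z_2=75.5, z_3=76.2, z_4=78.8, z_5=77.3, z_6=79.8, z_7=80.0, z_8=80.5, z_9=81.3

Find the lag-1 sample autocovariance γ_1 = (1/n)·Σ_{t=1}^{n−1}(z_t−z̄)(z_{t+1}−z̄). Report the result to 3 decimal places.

Mean z̄ = (76.1 + 75.5 + 76.2 + 78.8 + 77.3 + 79.8 + 80.0 + 80.5 + 81.3)/9 = 78.3889
Σ_{t=1}^{8}(z_t−z̄)(z_{t+1}−z̄) = 21.8721
γ_1 = 21.8721 / 9 = 2.430

2.430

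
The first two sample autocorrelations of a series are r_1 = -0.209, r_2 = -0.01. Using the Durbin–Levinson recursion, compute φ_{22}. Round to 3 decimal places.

φ_{22} = (r_2 − r_1²) / (1 − r_1²)
r_1² = (-0.209)² = 0.043681
Numerator = -0.01 − 0.0437 = -0.0537; denominator = 1 − 0.0437 = 0.9563
φ_{22} = -0.0537 / 0.9563 = -0.056

-0.056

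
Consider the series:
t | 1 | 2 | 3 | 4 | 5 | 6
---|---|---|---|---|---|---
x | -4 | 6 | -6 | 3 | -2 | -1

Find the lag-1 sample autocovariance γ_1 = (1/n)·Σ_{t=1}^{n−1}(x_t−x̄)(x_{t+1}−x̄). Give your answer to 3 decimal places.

-13.630

Mean x̄ = (-4 + 6 − 6 + 3 − 2 − 1)/6 = -0.6667
Deviations: -3.3333, 6.6667, -5.3333, 3.6667, -1.3333, -0.3333
Σ_{t=1}^{5}(x_t−x̄)(x_{t+1}−x̄) = -81.7778
γ_1 = -81.7778 / 6 = -13.630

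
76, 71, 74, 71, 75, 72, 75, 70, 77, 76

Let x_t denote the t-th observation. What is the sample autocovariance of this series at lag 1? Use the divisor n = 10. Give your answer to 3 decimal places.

Mean x̄ = (76 + 71 + 74 + 71 + 75 + 72 + 75 + 70 + 77 + 76)/10 = 73.7000
Σ_{t=1}^{9}(x_t−x̄)(x_{t+1}−x̄) = -25.1900
γ_1 = -25.1900 / 10 = -2.519

-2.519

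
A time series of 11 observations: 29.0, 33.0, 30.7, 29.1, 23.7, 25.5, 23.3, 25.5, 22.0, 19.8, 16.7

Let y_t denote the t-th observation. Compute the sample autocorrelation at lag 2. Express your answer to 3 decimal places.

0.329

Mean ȳ = (29.0 + 33.0 + 30.7 + 29.1 + 23.7 + 25.5 + 23.3 + 25.5 + 22.0 + 19.8 + 16.7)/11 = 25.3000
Numerator Σ_{t=1}^{9}(y_t−ȳ)(y_{t+2}−ȳ) = 78.4800
Denominator Σ(y_t−ȳ)² = 238.3200
r_2 = 78.4800 / 238.3200 = 0.329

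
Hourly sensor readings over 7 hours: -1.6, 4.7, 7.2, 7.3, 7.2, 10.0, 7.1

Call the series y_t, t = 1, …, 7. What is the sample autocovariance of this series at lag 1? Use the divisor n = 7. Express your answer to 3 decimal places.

Mean ȳ = (-1.6 + 4.7 + 7.2 + 7.3 + 7.2 + 10.0 + 7.1)/7 = 5.9857
Deviations: -7.5857, -1.2857, 1.2143, 1.3143, 1.2143, 4.0143, 1.1143
Σ_{t=1}^{6}(y_t−ȳ)(y_{t+1}−ȳ) = 20.7312
γ_1 = 20.7312 / 7 = 2.962

2.962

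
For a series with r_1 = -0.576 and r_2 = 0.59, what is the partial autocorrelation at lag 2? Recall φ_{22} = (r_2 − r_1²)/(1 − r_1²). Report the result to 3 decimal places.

φ_{22} = (r_2 − r_1²) / (1 − r_1²)
r_1² = (-0.576)² = 0.331776
Numerator = 0.59 − 0.3318 = 0.2582; denominator = 1 − 0.3318 = 0.6682
φ_{22} = 0.2582 / 0.6682 = 0.386

0.386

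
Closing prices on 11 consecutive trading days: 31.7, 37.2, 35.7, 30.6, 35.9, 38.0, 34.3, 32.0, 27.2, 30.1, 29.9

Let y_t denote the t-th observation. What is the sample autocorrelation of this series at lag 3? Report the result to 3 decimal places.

-0.056

Mean ȳ = (31.7 + 37.2 + 35.7 + 30.6 + 35.9 + 38.0 + 34.3 + 32.0 + 27.2 + 30.1 + 29.9)/11 = 32.9636
Numerator Σ_{t=1}^{8}(y_t−ȳ)(y_{t+3}−ȳ) = -6.6831
Denominator Σ(y_t−ȳ)² = 120.1255
r_3 = -6.6831 / 120.1255 = -0.056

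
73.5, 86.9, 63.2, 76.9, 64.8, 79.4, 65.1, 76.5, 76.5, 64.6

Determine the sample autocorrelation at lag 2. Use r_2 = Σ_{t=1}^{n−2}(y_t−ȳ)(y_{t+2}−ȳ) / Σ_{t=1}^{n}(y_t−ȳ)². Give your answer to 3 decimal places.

Mean ȳ = (73.5 + 86.9 + 63.2 + 76.9 + 64.8 + 79.4 + 65.1 + 76.5 + 76.5 + 64.6)/10 = 72.7400
Numerator Σ_{t=1}^{8}(y_t−ȳ)(y_{t+2}−ȳ) = 181.4788
Denominator Σ(y_t−ȳ)² = 569.7040
r_2 = 181.4788 / 569.7040 = 0.319

0.319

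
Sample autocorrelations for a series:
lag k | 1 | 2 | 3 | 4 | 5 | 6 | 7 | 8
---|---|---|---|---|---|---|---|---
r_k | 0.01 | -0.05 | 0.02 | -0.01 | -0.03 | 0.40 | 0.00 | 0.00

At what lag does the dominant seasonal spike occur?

6

The largest autocorrelation is r_6 = 0.40; the remaining lags stay at or below 0.02.
The dominant spike at lag 6 indicates a seasonal period of 6.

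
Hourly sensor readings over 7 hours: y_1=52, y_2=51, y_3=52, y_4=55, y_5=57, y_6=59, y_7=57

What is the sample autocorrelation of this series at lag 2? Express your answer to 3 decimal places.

0.114

Mean ȳ = (52 + 51 + 52 + 55 + 57 + 59 + 57)/7 = 54.7143
Numerator Σ_{t=1}^{5}(y_t−ȳ)(y_{t+2}−ȳ) = 6.5510
Denominator Σ(y_t−ȳ)² = 57.4286
r_2 = 6.5510 / 57.4286 = 0.114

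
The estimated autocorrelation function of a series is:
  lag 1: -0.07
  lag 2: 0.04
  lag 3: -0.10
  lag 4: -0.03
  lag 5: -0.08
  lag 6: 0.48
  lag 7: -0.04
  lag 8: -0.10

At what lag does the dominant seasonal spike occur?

The largest autocorrelation is r_6 = 0.48; the remaining lags stay at or below 0.04.
The dominant spike at lag 6 indicates a seasonal period of 6.

6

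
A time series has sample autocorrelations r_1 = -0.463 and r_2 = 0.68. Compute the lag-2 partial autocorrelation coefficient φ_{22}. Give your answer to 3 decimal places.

0.593

φ_{22} = (r_2 − r_1²) / (1 − r_1²)
r_1² = (-0.463)² = 0.214369
Numerator = 0.68 − 0.2144 = 0.4656; denominator = 1 − 0.2144 = 0.7856
φ_{22} = 0.4656 / 0.7856 = 0.593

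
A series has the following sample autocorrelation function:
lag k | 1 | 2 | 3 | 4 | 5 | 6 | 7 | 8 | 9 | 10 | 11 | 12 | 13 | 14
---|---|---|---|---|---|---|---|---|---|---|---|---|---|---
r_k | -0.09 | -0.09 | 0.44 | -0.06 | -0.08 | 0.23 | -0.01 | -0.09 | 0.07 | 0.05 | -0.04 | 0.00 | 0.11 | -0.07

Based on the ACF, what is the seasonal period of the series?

3

The largest autocorrelation is r_3 = 0.44, with a weaker echo at lag 6 (0.23); the remaining lags stay at or below 0.11.
The dominant spike at lag 3 indicates a seasonal period of 3.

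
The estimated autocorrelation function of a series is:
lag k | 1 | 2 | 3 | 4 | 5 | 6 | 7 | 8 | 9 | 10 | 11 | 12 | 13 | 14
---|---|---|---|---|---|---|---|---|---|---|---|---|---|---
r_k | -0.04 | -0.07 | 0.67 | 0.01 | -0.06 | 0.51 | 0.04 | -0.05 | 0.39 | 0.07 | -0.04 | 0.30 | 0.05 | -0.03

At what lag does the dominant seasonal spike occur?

3

The largest autocorrelation is r_3 = 0.67, with weaker echoes at lags 6 (0.51), 9 (0.39) and 12 (0.30); the remaining lags stay at or below 0.07.
The dominant spike at lag 3 indicates a seasonal period of 3.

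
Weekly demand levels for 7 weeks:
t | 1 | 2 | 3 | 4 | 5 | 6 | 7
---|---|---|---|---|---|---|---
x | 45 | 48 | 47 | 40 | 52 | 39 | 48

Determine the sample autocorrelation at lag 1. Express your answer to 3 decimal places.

Mean x̄ = (45 + 48 + 47 + 40 + 52 + 39 + 48)/7 = 45.5714
Deviations from mean: -0.5714, 2.4286, 1.4286, -5.5714, 6.4286, -6.5714, 2.4286
Numerator Σ_{t=1}^{6}(x_t−x̄)(x_{t+1}−x̄) = -99.8980
Denominator Σ(x_t−x̄)² = 129.7143
r_1 = -99.8980 / 129.7143 = -0.770

-0.770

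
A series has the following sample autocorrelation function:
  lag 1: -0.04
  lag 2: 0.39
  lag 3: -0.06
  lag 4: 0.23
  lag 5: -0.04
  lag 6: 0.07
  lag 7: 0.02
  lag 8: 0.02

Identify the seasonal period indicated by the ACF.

The largest autocorrelation is r_2 = 0.39, with a weaker echo at lag 4 (0.23); the remaining lags stay at or below 0.07.
The dominant spike at lag 2 indicates a seasonal period of 2.

2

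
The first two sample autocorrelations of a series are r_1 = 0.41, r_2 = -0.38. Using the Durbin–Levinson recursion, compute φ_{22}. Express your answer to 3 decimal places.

-0.659

φ_{22} = (r_2 − r_1²) / (1 − r_1²)
r_1² = (0.41)² = 0.1681
Numerator = -0.38 − 0.1681 = -0.5481; denominator = 1 − 0.1681 = 0.8319
φ_{22} = -0.5481 / 0.8319 = -0.659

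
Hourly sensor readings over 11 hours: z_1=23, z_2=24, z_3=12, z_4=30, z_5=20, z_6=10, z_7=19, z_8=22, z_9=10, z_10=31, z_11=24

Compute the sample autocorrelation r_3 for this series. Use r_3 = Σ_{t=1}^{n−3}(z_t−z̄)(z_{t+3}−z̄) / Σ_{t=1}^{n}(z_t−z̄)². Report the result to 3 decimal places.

Mean z̄ = (23 + 24 + 12 + 30 + 20 + 10 + 19 + 22 + 10 + 31 + 24)/11 = 20.4545
Numerator Σ_{t=1}^{8}(z_t−z̄)(z_{t+3}−z̄) = 195.9256
Denominator Σ(z_t−z̄)² = 528.7273
r_3 = 195.9256 / 528.7273 = 0.371

0.371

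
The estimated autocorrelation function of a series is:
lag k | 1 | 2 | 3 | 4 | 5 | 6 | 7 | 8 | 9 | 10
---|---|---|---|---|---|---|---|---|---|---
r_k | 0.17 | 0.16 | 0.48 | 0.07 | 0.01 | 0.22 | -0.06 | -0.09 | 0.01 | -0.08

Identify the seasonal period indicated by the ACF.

3

The largest autocorrelation is r_3 = 0.48, with a weaker echo at lag 6 (0.22); the remaining lags stay at or below 0.17.
The dominant spike at lag 3 indicates a seasonal period of 3.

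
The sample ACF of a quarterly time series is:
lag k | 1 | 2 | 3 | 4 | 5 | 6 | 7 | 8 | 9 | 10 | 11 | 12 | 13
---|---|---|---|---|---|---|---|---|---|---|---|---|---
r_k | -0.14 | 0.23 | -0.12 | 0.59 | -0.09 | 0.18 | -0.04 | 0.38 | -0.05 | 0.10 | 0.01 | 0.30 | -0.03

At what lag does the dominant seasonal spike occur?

The largest autocorrelation is r_4 = 0.59, with weaker echoes at lags 8 (0.38) and 12 (0.30); the remaining lags stay at or below 0.23.
The dominant spike at lag 4 indicates a seasonal period of 4.

4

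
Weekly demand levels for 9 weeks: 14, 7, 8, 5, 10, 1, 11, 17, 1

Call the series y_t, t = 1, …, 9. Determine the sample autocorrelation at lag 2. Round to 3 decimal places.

Mean ȳ = (14 + 7 + 8 + 5 + 10 + 1 + 11 + 17 + 1)/9 = 8.2222
Σ(y_t−ȳ)(y_{t+2}−ȳ) = (-1.2840) + (3.9383) + (-0.3951) + (23.2716) + (4.9383) + (-63.3951) + (-20.0617) = -52.9877
Denominator Σ(y_t−ȳ)² = 237.5556
r_2 = -52.9877 / 237.5556 = -0.223

-0.223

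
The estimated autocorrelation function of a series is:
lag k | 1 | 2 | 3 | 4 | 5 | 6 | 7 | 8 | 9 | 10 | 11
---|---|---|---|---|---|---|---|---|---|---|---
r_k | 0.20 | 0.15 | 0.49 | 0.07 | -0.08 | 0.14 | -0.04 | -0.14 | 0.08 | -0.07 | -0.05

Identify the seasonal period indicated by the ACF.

The largest autocorrelation is r_3 = 0.49; the remaining lags stay at or below 0.20. The elevated value at lag 1 (0.20), dropping to 0.15 at lag 2, reflects decaying short-term dependence rather than seasonality.
The dominant spike at lag 3 indicates a seasonal period of 3.

3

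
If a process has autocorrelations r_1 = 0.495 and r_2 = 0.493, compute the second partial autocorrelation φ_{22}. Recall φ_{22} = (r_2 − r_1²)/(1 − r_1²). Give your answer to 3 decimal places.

φ_{22} = (r_2 − r_1²) / (1 − r_1²)
r_1² = (0.495)² = 0.245025
Numerator = 0.493 − 0.2450 = 0.2480; denominator = 1 − 0.2450 = 0.7550
φ_{22} = 0.2480 / 0.7550 = 0.328

0.328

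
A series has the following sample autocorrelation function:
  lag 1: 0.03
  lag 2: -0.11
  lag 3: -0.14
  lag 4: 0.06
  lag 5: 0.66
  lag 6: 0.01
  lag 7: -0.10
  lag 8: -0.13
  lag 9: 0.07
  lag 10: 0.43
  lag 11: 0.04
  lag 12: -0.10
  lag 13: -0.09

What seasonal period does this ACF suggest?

5

The largest autocorrelation is r_5 = 0.66, with a weaker echo at lag 10 (0.43); the remaining lags stay at or below 0.07.
The dominant spike at lag 5 indicates a seasonal period of 5.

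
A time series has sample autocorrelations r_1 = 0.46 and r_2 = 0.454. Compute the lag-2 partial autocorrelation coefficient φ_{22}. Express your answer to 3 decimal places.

0.307

φ_{22} = (r_2 − r_1²) / (1 − r_1²)
r_1² = (0.46)² = 0.2116
Numerator = 0.454 − 0.2116 = 0.2424; denominator = 1 − 0.2116 = 0.7884
φ_{22} = 0.2424 / 0.7884 = 0.307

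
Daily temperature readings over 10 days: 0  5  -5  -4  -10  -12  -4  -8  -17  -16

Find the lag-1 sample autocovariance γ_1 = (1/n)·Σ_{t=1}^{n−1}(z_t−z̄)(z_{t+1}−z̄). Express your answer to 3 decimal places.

20.209

Mean z̄ = (0 + 5 − 5 − 4 − 10 − 12 − 4 − 8 − 17 − 16)/10 = -7.1000
Σ_{t=1}^{9}(z_t−z̄)(z_{t+1}−z̄) = 202.0900
γ_1 = 202.0900 / 10 = 20.209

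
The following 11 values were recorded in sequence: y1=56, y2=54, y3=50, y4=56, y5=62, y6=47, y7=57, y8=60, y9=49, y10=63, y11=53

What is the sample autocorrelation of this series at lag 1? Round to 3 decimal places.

Mean ȳ = (56 + 54 + 50 + 56 + 62 + 47 + 57 + 60 + 49 + 63 + 53)/11 = 55.1818
Numerator Σ_{t=1}^{10}(y_t−ȳ)(y_{t+1}−ȳ) = -150.5785
Denominator Σ(y_t−ȳ)² = 273.6364
r_1 = -150.5785 / 273.6364 = -0.550

-0.550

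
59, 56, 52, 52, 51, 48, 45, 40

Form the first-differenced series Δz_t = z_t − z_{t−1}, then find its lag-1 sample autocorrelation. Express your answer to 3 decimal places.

0.102

First differences Δz: -3, -4, 0, -1, -3, -3, -5
Mean of differences = -2.7143
Numerator Σ(Δz_t−Δz̄)(Δz_{t+1}−Δz̄) = 1.7755
Denominator Σ(Δz_t−Δz̄)² = 17.4286
r_1(Δz) = 1.7755 / 17.4286 = 0.102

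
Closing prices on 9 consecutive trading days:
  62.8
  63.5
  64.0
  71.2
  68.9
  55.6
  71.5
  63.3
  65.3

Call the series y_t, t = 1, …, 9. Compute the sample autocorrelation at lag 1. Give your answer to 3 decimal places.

Mean ȳ = (62.8 + 63.5 + 64.0 + 71.2 + 68.9 + 55.6 + 71.5 + 63.3 + 65.3)/9 = 65.1222
Numerator Σ_{t=1}^{8}(y_t−ȳ)(y_{t+1}−ȳ) = -86.9216
Denominator Σ(y_t−ȳ)² = 195.1956
r_1 = -86.9216 / 195.1956 = -0.445

-0.445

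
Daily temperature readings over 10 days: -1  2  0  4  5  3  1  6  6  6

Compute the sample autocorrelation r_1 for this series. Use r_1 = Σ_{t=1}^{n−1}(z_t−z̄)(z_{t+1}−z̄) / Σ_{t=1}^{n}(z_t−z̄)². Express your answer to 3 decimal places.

0.282

Mean z̄ = (-1 + 2 + 0 + 4 + 5 + 3 + 1 + 6 + 6 + 6)/10 = 3.2000
Numerator Σ_{t=1}^{9}(z_t−z̄)(z_{t+1}−z̄) = 17.3600
Denominator Σ(z_t−z̄)² = 61.6000
r_1 = 17.3600 / 61.6000 = 0.282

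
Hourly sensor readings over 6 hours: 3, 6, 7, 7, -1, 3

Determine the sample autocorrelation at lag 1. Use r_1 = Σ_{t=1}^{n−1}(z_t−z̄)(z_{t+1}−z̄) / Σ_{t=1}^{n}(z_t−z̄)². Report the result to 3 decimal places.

0.051

Mean z̄ = (3 + 6 + 7 + 7 − 1 + 3)/6 = 4.1667
Deviations from mean: -1.1667, 1.8333, 2.8333, 2.8333, -5.1667, -1.1667
Numerator Σ_{t=1}^{5}(z_t−z̄)(z_{t+1}−z̄) = 2.4722
Denominator Σ(z_t−z̄)² = 48.8333
r_1 = 2.4722 / 48.8333 = 0.051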